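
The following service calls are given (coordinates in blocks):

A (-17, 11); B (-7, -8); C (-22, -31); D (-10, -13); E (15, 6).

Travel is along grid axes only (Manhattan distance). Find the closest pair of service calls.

B and D

Pairwise distances:
B–D: 8 blocks
A–B: 29 blocks
C–D: 30 blocks
A–D: 31 blocks
B–E: 36 blocks
A–E: 37 blocks
B–C: 38 blocks
D–E: 44 blocks
A–C: 47 blocks
C–E: 74 blocks
Closest pair: B–D at 8 blocks.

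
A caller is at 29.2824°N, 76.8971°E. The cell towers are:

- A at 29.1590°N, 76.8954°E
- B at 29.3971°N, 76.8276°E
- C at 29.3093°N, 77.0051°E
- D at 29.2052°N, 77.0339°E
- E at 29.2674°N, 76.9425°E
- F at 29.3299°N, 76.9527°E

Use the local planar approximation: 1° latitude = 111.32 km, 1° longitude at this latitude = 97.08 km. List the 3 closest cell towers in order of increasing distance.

E, F, C

Distances from 29.2824°N, 76.8971°E:
A: 13.7379 km
B: 14.4414 km
C: 10.9039 km
D: 15.8186 km
E: 4.7131 km
F: 7.5561 km
Sorted: E (4.7131 km) < F (7.5561 km) < C (10.9039 km) < A (13.7379 km) < B (14.4414 km) < …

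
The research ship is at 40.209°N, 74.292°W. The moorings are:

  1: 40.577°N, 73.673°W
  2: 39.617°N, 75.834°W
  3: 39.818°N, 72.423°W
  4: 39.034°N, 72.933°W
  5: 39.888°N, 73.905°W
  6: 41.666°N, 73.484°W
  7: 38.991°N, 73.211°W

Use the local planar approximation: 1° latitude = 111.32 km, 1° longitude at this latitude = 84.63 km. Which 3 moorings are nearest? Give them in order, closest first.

Distances from 40.209°N, 74.292°W:
1: 66.502 km
2: 146.195 km
3: 164.053 km
4: 174.174 km
5: 48.472 km
6: 176.019 km
7: 163.565 km
Sorted: 5 (48.472 km) < 1 (66.502 km) < 2 (146.195 km) < 7 (163.565 km) < 3 (164.053 km) < …

5, 1, 2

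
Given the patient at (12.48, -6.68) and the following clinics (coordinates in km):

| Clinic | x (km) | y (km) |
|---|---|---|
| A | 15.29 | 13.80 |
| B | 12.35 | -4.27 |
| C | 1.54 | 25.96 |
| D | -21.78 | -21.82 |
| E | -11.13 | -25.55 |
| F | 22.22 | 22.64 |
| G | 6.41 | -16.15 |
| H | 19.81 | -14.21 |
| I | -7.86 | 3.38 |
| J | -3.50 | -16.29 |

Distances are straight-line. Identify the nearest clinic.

B

Distances from (12.48, -6.68):
A: √((2.81)² + (20.48)²) = √(7.8961 + 419.4304) = 20.67 km
B: √((-0.13)² + (2.41)²) = √(0.0169 + 5.8081) = 2.41 km
C: √((-10.94)² + (32.64)²) = √(119.6836 + 1065.3696) = 34.42 km
D: √((-34.26)² + (-15.14)²) = √(1173.7476 + 229.2196) = 37.46 km
E: √((-23.61)² + (-18.87)²) = √(557.4321 + 356.0769) = 30.22 km
F: √((9.74)² + (29.32)²) = √(94.8676 + 859.6624) = 30.90 km
G: √((-6.07)² + (-9.47)²) = √(36.8449 + 89.6809) = 11.25 km
H: √((7.33)² + (-7.53)²) = √(53.7289 + 56.7009) = 10.51 km
I: √((-20.34)² + (10.06)²) = √(413.7156 + 101.2036) = 22.69 km
J: √((-15.98)² + (-9.61)²) = √(255.3604 + 92.3521) = 18.65 km
Minimum: B at 2.41 km.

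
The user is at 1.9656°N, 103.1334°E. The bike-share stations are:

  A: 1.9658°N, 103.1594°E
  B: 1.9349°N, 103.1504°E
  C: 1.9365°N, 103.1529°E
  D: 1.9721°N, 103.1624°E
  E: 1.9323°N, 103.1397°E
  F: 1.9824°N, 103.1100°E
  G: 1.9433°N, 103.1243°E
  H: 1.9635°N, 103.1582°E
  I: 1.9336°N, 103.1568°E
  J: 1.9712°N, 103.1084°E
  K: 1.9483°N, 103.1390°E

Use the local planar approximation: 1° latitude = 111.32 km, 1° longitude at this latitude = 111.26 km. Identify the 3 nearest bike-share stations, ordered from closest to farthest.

K, G, H

Distances from 1.9656°N, 103.1334°E:
A: √((0.0002·111.32)² + (0.0260·111.26)²) = √(0.000496 + 8.368060) = 2.8928 km
B: √((-0.0307·111.32)² + (0.0170·111.26)²) = √(11.679470 + 3.577470) = 3.9060 km
C: √((-0.0291·111.32)² + (0.0195·111.26)²) = √(10.493790 + 4.707034) = 3.8988 km
D: √((0.0065·111.32)² + (0.0290·111.26)²) = √(0.523568 + 10.410560) = 3.3067 km
E: √((-0.0333·111.32)² + (0.0063·111.26)²) = √(13.741523 + 0.491314) = 3.7726 km
F: √((0.0168·111.32)² + (-0.0234·111.26)²) = √(3.497558 + 6.778129) = 3.2056 km
G: √((-0.0223·111.32)² + (-0.0091·111.26)²) = √(6.162488 + 1.025087) = 2.6810 km
H: √((-0.0021·111.32)² + (0.0248·111.26)²) = √(0.054649 + 7.613450) = 2.7691 km
I: √((-0.0320·111.32)² + (0.0234·111.26)²) = √(12.689554 + 6.778129) = 4.4122 km
J: √((0.0056·111.32)² + (-0.0250·111.26)²) = √(0.388618 + 7.736742) = 2.8505 km
K: √((-0.0173·111.32)² + (0.0056·111.26)²) = √(3.708844 + 0.388199) = 2.0241 km
Sorted: K (2.0241 km) < G (2.6810 km) < H (2.7691 km) < J (2.8505 km) < A (2.8928 km) < …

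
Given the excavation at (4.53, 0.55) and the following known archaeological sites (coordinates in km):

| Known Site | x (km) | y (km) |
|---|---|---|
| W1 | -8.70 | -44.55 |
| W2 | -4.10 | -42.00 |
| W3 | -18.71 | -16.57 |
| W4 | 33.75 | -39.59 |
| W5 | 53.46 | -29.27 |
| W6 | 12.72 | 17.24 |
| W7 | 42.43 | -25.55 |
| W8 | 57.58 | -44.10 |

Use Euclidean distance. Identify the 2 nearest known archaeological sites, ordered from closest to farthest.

W6, W3

Distances from (4.53, 0.55):
W1: √((-13.23)² + (-45.10)²) = √(175.0329 + 2034.0100) = 47.00 km
W2: √((-8.63)² + (-42.55)²) = √(74.4769 + 1810.5025) = 43.42 km
W3: √((-23.24)² + (-17.12)²) = √(540.0976 + 293.0944) = 28.87 km
W4: √((29.22)² + (-40.14)²) = √(853.8084 + 1611.2196) = 49.65 km
W5: √((48.93)² + (-29.82)²) = √(2394.1449 + 889.2324) = 57.30 km
W6: √((8.19)² + (16.69)²) = √(67.0761 + 278.5561) = 18.59 km
W7: √((37.90)² + (-26.10)²) = √(1436.4100 + 681.2100) = 46.02 km
W8: √((53.05)² + (-44.65)²) = √(2814.3025 + 1993.6225) = 69.34 km
Sorted: W6 (18.59 km) < W3 (28.87 km) < W2 (43.42 km) < W7 (46.02 km) < …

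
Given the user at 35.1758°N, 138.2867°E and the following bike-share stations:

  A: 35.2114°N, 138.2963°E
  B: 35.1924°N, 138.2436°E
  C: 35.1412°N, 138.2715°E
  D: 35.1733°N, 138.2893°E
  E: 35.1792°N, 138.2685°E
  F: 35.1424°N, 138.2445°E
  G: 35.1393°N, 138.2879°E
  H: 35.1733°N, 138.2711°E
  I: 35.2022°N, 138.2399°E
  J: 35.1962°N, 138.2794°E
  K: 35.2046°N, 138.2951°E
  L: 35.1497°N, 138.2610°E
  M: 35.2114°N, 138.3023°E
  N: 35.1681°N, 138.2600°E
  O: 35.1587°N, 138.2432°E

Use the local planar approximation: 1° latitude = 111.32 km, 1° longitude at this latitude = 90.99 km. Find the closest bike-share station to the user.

Distances from 35.1758°N, 138.2867°E:
A: √((0.0356·111.32)² + (0.0096·90.99)²) = √(15.705306 + 0.763009) = 4.0581 km
B: √((0.0166·111.32)² + (-0.0431·90.99)²) = √(3.414779 + 15.379488) = 4.3352 km
C: √((-0.0346·111.32)² + (-0.0152·90.99)²) = √(14.835377 + 1.912822) = 4.0925 km
D: √((-0.0025·111.32)² + (0.0026·90.99)²) = √(0.077451 + 0.055967) = 0.3653 km
E: √((0.0034·111.32)² + (-0.0182·90.99)²) = √(0.143253 + 2.742396) = 1.6987 km
F: √((-0.0334·111.32)² + (-0.0422·90.99)²) = √(13.824178 + 14.743895) = 5.3449 km
G: √((-0.0365·111.32)² + (0.0012·90.99)²) = √(16.509432 + 0.011922) = 4.0646 km
H: √((-0.0025·111.32)² + (-0.0156·90.99)²) = √(0.077451 + 2.014821) = 1.4465 km
I: √((0.0264·111.32)² + (-0.0468·90.99)²) = √(8.636828 + 18.133391) = 5.1740 km
J: √((0.0204·111.32)² + (-0.0073·90.99)²) = √(5.157114 + 0.441198) = 2.3661 km
K: √((0.0288·111.32)² + (0.0084·90.99)²) = √(10.278539 + 0.584179) = 3.2959 km
L: √((-0.0261·111.32)² + (-0.0257·90.99)²) = √(8.441651 + 5.468316) = 3.7296 km
M: √((0.0356·111.32)² + (0.0156·90.99)²) = √(15.705306 + 2.014821) = 4.2095 km
N: √((-0.0077·111.32)² + (-0.0267·90.99)²) = √(0.734730 + 5.902145) = 2.5762 km
O: √((-0.0171·111.32)² + (-0.0435·90.99)²) = √(3.623586 + 15.666279) = 4.3920 km
Minimum: D at 0.3653 km.

D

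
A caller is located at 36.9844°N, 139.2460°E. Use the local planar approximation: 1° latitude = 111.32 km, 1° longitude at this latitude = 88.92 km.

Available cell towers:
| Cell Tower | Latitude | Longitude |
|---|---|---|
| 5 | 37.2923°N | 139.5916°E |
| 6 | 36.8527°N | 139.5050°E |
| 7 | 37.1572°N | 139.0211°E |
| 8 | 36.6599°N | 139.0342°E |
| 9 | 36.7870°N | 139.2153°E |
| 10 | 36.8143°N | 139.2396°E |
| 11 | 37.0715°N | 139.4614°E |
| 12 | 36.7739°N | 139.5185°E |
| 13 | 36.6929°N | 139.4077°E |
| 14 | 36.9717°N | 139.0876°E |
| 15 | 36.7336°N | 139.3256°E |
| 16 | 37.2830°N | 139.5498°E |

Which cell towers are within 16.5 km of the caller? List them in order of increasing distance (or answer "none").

14

Distances from 36.9844°N, 139.2460°E:
5: √((0.3079·111.32)² + (0.3456·88.92)²) = √(1174.804965 + 944.379118) = 46.0346 km
6: √((-0.1317·111.32)² + (0.2590·88.92)²) = √(214.940347 + 530.393797) = 27.3008 km
7: √((0.1728·111.32)² + (-0.2249·88.92)²) = √(370.027389 + 399.924324) = 27.7480 km
8: √((-0.3245·111.32)² + (-0.2118·88.92)²) = √(1304.895693 + 354.691532) = 40.7380 km
9: √((-0.1974·111.32)² + (-0.0307·88.92)²) = √(482.881639 + 7.452048) = 22.1435 km
10: √((-0.1701·111.32)² + (-0.0064·88.92)²) = √(358.554372 + 0.323861) = 18.9441 km
11: √((0.0871·111.32)² + (0.2154·88.92)²) = √(94.011873 + 366.851506) = 21.4677 km
12: √((-0.2105·111.32)² + (0.2725·88.92)²) = √(549.098928 + 587.126822) = 33.7079 km
13: √((-0.2915·111.32)² + (0.1617·88.92)²) = √(1052.988222 + 206.737351) = 35.4926 km
14: √((-0.0127·111.32)² + (-0.1584·88.92)²) = √(1.998729 + 198.385197) = 14.1557 km
15: √((-0.2508·111.32)² + (0.0796·88.92)²) = √(779.473688 + 50.098537) = 28.8023 km
16: √((0.2986·111.32)² + (0.3038·88.92)²) = √(1104.907705 + 729.750577) = 42.8329 km
Threshold 16.5 km: 14 (14.1557 km) is within range.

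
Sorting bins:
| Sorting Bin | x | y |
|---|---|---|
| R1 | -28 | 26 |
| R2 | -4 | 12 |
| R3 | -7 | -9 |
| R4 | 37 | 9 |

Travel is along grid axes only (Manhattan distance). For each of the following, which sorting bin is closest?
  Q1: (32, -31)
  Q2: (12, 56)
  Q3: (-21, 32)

Q1 at (32, -31):
  R1: 117
  R2: 79
  R3: 61
  R4: 45
  → nearest: R4 (45)
Q2 at (12, 56):
  R1: 70
  R2: 60
  R3: 84
  R4: 72
  → nearest: R2 (60)
Q3 at (-21, 32):
  R1: 13
  R2: 37
  R3: 55
  R4: 81
  → nearest: R1 (13)

Q1→R4; Q2→R2; Q3→R1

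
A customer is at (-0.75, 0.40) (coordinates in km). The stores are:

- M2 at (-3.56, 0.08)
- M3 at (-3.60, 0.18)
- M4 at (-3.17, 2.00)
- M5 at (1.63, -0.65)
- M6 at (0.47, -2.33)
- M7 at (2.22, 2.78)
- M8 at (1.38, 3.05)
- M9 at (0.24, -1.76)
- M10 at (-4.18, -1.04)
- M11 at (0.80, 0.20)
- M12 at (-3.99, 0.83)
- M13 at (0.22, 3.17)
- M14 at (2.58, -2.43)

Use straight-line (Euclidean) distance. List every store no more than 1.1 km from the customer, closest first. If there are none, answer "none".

Distances from (-0.75, 0.40):
M2: √((-2.81)² + (-0.32)²) = √(7.8961 + 0.1024) = 2.83 km
M3: √((-2.85)² + (-0.22)²) = √(8.1225 + 0.0484) = 2.86 km
M4: √((-2.42)² + (1.60)²) = √(5.8564 + 2.5600) = 2.90 km
M5: √((2.38)² + (-1.05)²) = √(5.6644 + 1.1025) = 2.60 km
M6: √((1.22)² + (-2.73)²) = √(1.4884 + 7.4529) = 2.99 km
M7: √((2.97)² + (2.38)²) = √(8.8209 + 5.6644) = 3.81 km
M8: √((2.13)² + (2.65)²) = √(4.5369 + 7.0225) = 3.40 km
M9: √((0.99)² + (-2.16)²) = √(0.9801 + 4.6656) = 2.38 km
M10: √((-3.43)² + (-1.44)²) = √(11.7649 + 2.0736) = 3.72 km
M11: √((1.55)² + (-0.20)²) = √(2.4025 + 0.0400) = 1.56 km
M12: √((-3.24)² + (0.43)²) = √(10.4976 + 0.1849) = 3.27 km
M13: √((0.97)² + (2.77)²) = √(0.9409 + 7.6729) = 2.93 km
M14: √((3.33)² + (-2.83)²) = √(11.0889 + 8.0089) = 4.37 km
Threshold 1.1 km: none within range.

none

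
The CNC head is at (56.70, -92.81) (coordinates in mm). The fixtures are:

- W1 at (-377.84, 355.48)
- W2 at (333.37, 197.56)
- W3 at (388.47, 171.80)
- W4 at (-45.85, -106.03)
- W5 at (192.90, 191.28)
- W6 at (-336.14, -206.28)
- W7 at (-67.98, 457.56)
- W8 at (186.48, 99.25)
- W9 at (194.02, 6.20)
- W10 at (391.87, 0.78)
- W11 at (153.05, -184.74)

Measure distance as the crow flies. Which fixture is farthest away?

W1

Distances from (56.70, -92.81):
W1: 624.33 mm
W2: 401.07 mm
W3: 424.37 mm
W4: 103.40 mm
W5: 315.05 mm
W6: 408.90 mm
W7: 564.32 mm
W8: 231.80 mm
W9: 169.29 mm
W10: 347.99 mm
W11: 133.17 mm
Maximum: W1 at 624.33 mm.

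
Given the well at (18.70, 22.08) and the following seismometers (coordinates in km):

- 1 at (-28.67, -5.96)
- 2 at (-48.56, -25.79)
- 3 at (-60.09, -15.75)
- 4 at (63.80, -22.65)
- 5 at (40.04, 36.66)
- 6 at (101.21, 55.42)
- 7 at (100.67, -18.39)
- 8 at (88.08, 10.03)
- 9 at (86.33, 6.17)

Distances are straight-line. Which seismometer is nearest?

5

Distances from (18.70, 22.08):
1: 55.05 km
2: 82.56 km
3: 87.40 km
4: 63.52 km
5: 25.85 km
6: 88.99 km
7: 91.42 km
8: 70.42 km
9: 69.48 km
Minimum: 5 at 25.85 km.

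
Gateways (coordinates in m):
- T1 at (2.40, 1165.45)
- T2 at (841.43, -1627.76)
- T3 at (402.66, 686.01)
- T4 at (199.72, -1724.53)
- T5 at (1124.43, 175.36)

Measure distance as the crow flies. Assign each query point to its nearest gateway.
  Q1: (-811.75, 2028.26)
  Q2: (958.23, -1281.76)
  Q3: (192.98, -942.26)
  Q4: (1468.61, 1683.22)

Q1→T1; Q2→T2; Q3→T4; Q4→T3

Q1 at (-811.75, 2028.26):
  T1: 1186.29 m
  T2: 4012.42 m
  T3: 1810.09 m
  T4: 3886.71 m
  T5: 2679.93 m
  → nearest: T1 (1186.29 m)
Q2 at (958.23, -1281.76):
  T1: 2627.25 m
  T2: 365.18 m
  T3: 2044.69 m
  T4: 878.28 m
  T5: 1466.57 m
  → nearest: T2 (365.18 m)
Q3 at (192.98, -942.26):
  T1: 2116.31 m
  T2: 943.61 m
  T3: 1641.72 m
  T4: 782.30 m
  T5: 1454.88 m
  → nearest: T4 (782.30 m)
Q4 at (1468.61, 1683.22):
  T1: 1554.95 m
  T2: 3369.86 m
  T3: 1459.68 m
  T4: 3636.32 m
  T5: 1546.64 m
  → nearest: T3 (1459.68 m)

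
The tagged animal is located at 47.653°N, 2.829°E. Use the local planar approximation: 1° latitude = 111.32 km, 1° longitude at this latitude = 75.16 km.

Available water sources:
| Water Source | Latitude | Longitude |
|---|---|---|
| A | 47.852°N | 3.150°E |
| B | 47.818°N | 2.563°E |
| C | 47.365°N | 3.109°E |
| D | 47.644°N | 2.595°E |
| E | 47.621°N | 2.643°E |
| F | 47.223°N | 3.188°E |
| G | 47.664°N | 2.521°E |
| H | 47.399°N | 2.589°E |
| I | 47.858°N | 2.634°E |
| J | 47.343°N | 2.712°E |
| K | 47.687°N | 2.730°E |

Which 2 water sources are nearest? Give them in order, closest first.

Distances from 47.653°N, 2.829°E:
A: 32.754 km
B: 27.149 km
C: 38.350 km
D: 17.616 km
E: 14.426 km
F: 54.949 km
G: 23.182 km
H: 33.539 km
I: 27.122 km
J: 35.612 km
K: 8.348 km
Sorted: K (8.348 km) < E (14.426 km) < D (17.616 km) < G (23.182 km) < …

K, E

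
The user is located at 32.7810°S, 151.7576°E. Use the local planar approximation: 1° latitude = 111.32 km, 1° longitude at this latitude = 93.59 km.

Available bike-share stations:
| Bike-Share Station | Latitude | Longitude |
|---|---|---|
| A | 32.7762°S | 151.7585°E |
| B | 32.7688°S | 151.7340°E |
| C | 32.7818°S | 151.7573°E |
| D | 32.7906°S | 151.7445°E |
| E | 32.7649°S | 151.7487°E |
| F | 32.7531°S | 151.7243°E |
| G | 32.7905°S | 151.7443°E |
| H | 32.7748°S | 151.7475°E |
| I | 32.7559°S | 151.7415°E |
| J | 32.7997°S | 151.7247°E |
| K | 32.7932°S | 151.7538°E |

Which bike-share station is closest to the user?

Distances from 32.7810°S, 151.7576°E:
A: √((0.0048·111.32)² + (0.0009·93.59)²) = √(0.285515 + 0.007095) = 0.5409 km
B: √((0.0122·111.32)² + (-0.0236·93.59)²) = √(1.844446 + 4.878462) = 2.5929 km
C: √((-0.0008·111.32)² + (-0.0003·93.59)²) = √(0.007931 + 0.000788) = 0.0934 km
D: √((-0.0096·111.32)² + (-0.0131·93.59)²) = √(1.142060 + 1.503147) = 1.6264 km
E: √((0.0161·111.32)² + (-0.0089·93.59)²) = √(3.212167 + 0.693807) = 1.9764 km
F: √((0.0279·111.32)² + (-0.0333·93.59)²) = √(9.646168 + 9.712865) = 4.3999 km
G: √((-0.0095·111.32)² + (-0.0133·93.59)²) = √(1.118391 + 1.549395) = 1.6333 km
H: √((0.0062·111.32)² + (-0.0101·93.59)²) = √(0.476354 + 0.893515) = 1.1704 km
I: √((0.0251·111.32)² + (-0.0161·93.59)²) = √(7.807174 + 2.270443) = 3.1745 km
J: √((-0.0187·111.32)² + (-0.0329·93.59)²) = √(4.333408 + 9.480925) = 3.7168 km
K: √((-0.0122·111.32)² + (-0.0038·93.59)²) = √(1.844446 + 0.126481) = 1.4039 km
Minimum: C at 0.0934 km.

C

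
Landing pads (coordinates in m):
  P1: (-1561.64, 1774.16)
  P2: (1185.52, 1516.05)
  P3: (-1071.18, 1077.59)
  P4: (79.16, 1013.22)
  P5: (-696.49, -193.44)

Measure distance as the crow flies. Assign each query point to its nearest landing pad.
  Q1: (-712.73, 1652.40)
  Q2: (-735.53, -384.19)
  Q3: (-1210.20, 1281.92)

Q1→P3; Q2→P5; Q3→P3

Q1 at (-712.73, 1652.40):
  P1: 857.60 m
  P2: 1903.14 m
  P3: 677.42 m
  P4: 1017.66 m
  P5: 1845.91 m
  → nearest: P3 (677.42 m)
Q2 at (-735.53, -384.19):
  P1: 2311.05 m
  P2: 2702.10 m
  P3: 1499.82 m
  P4: 1617.55 m
  P5: 194.70 m
  → nearest: P5 (194.70 m)
Q3 at (-1210.20, 1281.92):
  P1: 604.82 m
  P2: 2407.13 m
  P3: 247.14 m
  P4: 1317.06 m
  P5: 1562.24 m
  → nearest: P3 (247.14 m)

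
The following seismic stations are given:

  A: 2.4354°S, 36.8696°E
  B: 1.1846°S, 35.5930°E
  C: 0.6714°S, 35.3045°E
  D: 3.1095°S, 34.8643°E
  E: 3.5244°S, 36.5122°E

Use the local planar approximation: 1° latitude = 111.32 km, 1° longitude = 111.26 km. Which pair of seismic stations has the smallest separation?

Pairwise distances:
B–C: 65.5293 km
A–E: 127.5825 km
D–E: 189.0733 km
A–B: 198.9003 km
B–D: 229.1049 km
A–D: 235.3913 km
A–C: 262.4555 km
C–D: 275.7929 km
B–E: 279.8250 km
C–E: 344.8509 km
Closest pair: B–C at 65.5293 km.

B and C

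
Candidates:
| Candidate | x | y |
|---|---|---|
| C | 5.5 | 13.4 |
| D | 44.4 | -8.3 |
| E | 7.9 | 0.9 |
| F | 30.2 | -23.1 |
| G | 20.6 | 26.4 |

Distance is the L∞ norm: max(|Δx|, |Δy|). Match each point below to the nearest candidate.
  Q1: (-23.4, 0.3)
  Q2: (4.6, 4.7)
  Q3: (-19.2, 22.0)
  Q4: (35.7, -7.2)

Q1→C; Q2→E; Q3→C; Q4→D

Q1 at (-23.4, 0.3):
  C: max(|28.9|, |13.1|) = 28.9000
  D: max(|67.8|, |-8.6|) = 67.8000
  E: max(|31.3|, |0.6|) = 31.3000
  F: max(|53.6|, |-23.4|) = 53.6000
  G: max(|44.0|, |26.1|) = 44.0000
  → nearest: C (28.9000)
Q2 at (4.6, 4.7):
  C: max(|0.9|, |8.7|) = 8.7000
  D: max(|39.8|, |-13.0|) = 39.8000
  E: max(|3.3|, |-3.8|) = 3.8000
  F: max(|25.6|, |-27.8|) = 27.8000
  G: max(|16.0|, |21.7|) = 21.7000
  → nearest: E (3.8000)
Q3 at (-19.2, 22.0):
  C: max(|24.7|, |-8.6|) = 24.7000
  D: max(|63.6|, |-30.3|) = 63.6000
  E: max(|27.1|, |-21.1|) = 27.1000
  F: max(|49.4|, |-45.1|) = 49.4000
  G: max(|39.8|, |4.4|) = 39.8000
  → nearest: C (24.7000)
Q4 at (35.7, -7.2):
  C: max(|-30.2|, |20.6|) = 30.2000
  D: max(|8.7|, |-1.1|) = 8.7000
  E: max(|-27.8|, |8.1|) = 27.8000
  F: max(|-5.5|, |-15.9|) = 15.9000
  G: max(|-15.1|, |33.6|) = 33.6000
  → nearest: D (8.7000)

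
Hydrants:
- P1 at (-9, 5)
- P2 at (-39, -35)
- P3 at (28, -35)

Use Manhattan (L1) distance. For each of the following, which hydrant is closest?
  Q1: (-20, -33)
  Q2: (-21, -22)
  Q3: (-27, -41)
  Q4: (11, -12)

Q1→P2; Q2→P2; Q3→P2; Q4→P1

Q1 at (-20, -33):
  P1: |11| + |38| = 11 + 38 = 49
  P2: |-19| + |-2| = 19 + 2 = 21
  P3: |48| + |-2| = 48 + 2 = 50
  → nearest: P2 (21)
Q2 at (-21, -22):
  P1: |12| + |27| = 12 + 27 = 39
  P2: |-18| + |-13| = 18 + 13 = 31
  P3: |49| + |-13| = 49 + 13 = 62
  → nearest: P2 (31)
Q3 at (-27, -41):
  P1: |18| + |46| = 18 + 46 = 64
  P2: |-12| + |6| = 12 + 6 = 18
  P3: |55| + |6| = 55 + 6 = 61
  → nearest: P2 (18)
Q4 at (11, -12):
  P1: |-20| + |17| = 20 + 17 = 37
  P2: |-50| + |-23| = 50 + 23 = 73
  P3: |17| + |-23| = 17 + 23 = 40
  → nearest: P1 (37)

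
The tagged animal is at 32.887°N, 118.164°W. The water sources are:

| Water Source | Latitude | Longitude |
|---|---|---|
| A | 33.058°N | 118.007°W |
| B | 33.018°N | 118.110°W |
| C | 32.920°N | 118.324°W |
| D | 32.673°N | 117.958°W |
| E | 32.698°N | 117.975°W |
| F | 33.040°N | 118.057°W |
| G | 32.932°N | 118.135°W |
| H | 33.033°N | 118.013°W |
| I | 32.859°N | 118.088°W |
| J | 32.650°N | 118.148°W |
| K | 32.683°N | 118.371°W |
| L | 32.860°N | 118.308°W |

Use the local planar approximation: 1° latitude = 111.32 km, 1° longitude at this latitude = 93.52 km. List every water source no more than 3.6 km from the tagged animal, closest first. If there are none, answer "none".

Distances from 32.887°N, 118.164°W:
A: 24.040 km
B: 15.433 km
C: 15.408 km
D: 30.637 km
E: 27.479 km
F: 19.754 km
G: 5.696 km
H: 21.531 km
I: 7.761 km
J: 26.425 km
K: 29.841 km
L: 13.798 km
Threshold 3.6 km: none within range.

none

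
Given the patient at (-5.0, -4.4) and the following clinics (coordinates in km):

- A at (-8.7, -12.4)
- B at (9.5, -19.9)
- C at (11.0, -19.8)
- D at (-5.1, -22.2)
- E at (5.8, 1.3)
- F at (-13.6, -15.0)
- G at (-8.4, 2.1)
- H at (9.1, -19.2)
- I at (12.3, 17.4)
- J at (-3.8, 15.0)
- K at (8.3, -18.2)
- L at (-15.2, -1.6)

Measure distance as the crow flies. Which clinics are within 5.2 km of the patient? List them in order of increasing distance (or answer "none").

none

Distances from (-5.0, -4.4):
A: √((-3.7)² + (-8.0)²) = √(13.690 + 64.000) = 8.8 km
B: √((14.5)² + (-15.5)²) = √(210.250 + 240.250) = 21.2 km
C: √((16.0)² + (-15.4)²) = √(256.000 + 237.160) = 22.2 km
D: √((-0.1)² + (-17.8)²) = √(0.010 + 316.840) = 17.8 km
E: √((10.8)² + (5.7)²) = √(116.640 + 32.490) = 12.2 km
F: √((-8.6)² + (-10.6)²) = √(73.960 + 112.360) = 13.6 km
G: √((-3.4)² + (6.5)²) = √(11.560 + 42.250) = 7.3 km
H: √((14.1)² + (-14.8)²) = √(198.810 + 219.040) = 20.4 km
I: √((17.3)² + (21.8)²) = √(299.290 + 475.240) = 27.8 km
J: √((1.2)² + (19.4)²) = √(1.440 + 376.360) = 19.4 km
K: √((13.3)² + (-13.8)²) = √(176.890 + 190.440) = 19.2 km
L: √((-10.2)² + (2.8)²) = √(104.040 + 7.840) = 10.6 km
Threshold 5.2 km: none within range.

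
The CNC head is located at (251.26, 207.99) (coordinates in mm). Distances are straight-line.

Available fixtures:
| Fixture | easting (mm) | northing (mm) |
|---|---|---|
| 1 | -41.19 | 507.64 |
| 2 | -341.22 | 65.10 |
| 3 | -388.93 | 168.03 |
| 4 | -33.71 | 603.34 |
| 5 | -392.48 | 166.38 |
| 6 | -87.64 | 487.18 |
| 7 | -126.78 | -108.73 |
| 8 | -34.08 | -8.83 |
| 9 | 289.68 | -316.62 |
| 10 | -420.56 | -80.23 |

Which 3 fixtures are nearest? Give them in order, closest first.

Distances from (251.26, 207.99):
1: 418.71 mm
2: 609.47 mm
3: 641.44 mm
4: 487.35 mm
5: 645.08 mm
6: 439.09 mm
7: 493.18 mm
8: 358.37 mm
9: 526.01 mm
10: 731.04 mm
Sorted: 8 (358.37 mm) < 1 (418.71 mm) < 6 (439.09 mm) < 4 (487.35 mm) < 7 (493.18 mm) < …

8, 1, 6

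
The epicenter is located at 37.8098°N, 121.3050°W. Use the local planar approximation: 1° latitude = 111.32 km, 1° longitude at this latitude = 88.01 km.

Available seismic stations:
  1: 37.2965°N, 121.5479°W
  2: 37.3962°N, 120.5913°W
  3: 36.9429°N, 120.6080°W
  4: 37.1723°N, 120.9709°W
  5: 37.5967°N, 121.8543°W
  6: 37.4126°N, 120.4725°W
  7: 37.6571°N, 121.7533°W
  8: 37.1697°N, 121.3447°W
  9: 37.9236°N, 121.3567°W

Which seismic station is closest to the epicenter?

Distances from 37.8098°N, 121.3050°W:
1: √((-0.5133·111.32)² + (-0.2429·88.01)²) = √(3265.043140 + 457.003022) = 61.0086 km
2: √((-0.4136·111.32)² + (0.7137·88.01)²) = √(2119.861344 + 3945.439929) = 77.8800 km
3: √((-0.8669·111.32)² + (0.6970·88.01)²) = √(9312.888455 + 3762.959968) = 114.3497 km
4: √((-0.6375·111.32)² + (0.3341·88.01)²) = √(5036.244122 + 864.603508) = 76.8170 km
5: √((-0.2131·111.32)² + (-0.5493·88.01)²) = √(562.747138 + 2337.131990) = 53.8505 km
6: √((-0.3972·111.32)² + (0.8325·88.01)²) = √(1955.081539 + 5368.247448) = 85.5765 km
7: √((-0.1527·111.32)² + (-0.4483·88.01)²) = √(288.951178 + 1556.687793) = 42.9609 km
8: √((-0.6401·111.32)² + (-0.0397·88.01)²) = √(5077.407845 + 12.208015) = 71.3415 km
9: √((0.1138·111.32)² + (-0.0517·88.01)²) = √(160.483697 + 20.703565) = 13.4606 km
Minimum: 9 at 13.4606 km.

9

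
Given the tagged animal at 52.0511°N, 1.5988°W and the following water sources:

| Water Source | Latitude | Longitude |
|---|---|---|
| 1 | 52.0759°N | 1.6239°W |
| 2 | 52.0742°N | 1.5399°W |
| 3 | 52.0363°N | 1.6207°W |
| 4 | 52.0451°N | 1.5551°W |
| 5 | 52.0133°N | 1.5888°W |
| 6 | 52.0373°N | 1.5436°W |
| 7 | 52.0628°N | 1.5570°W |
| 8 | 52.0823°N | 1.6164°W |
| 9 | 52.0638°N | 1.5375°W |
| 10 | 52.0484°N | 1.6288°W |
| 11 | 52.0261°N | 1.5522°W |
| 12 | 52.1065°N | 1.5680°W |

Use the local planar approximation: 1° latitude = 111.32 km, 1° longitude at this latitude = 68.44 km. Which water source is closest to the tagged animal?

10

Distances from 52.0511°N, 1.5988°W:
1: √((0.0248·111.32)² + (-0.0251·68.44)²) = √(7.621663 + 2.950988) = 3.2516 km
2: √((0.0231·111.32)² + (0.0589·68.44)²) = √(6.612571 + 16.249896) = 4.7815 km
3: √((-0.0148·111.32)² + (-0.0219·68.44)²) = √(2.714375 + 2.246509) = 2.2273 km
4: √((-0.0060·111.32)² + (0.0437·68.44)²) = √(0.446117 + 8.945052) = 3.0645 km
5: √((-0.0378·111.32)² + (0.0100·68.44)²) = √(17.706389 + 0.468403) = 4.2632 km
6: √((-0.0138·111.32)² + (0.0552·68.44)²) = √(2.359960 + 14.272438) = 4.0783 km
7: √((0.0117·111.32)² + (0.0418·68.44)²) = √(1.696360 + 8.184131) = 3.1433 km
8: √((0.0312·111.32)² + (-0.0176·68.44)²) = √(12.063007 + 1.450926) = 3.6761 km
9: √((0.0127·111.32)² + (0.0613·68.44)²) = √(1.998729 + 17.601146) = 4.4272 km
10: √((-0.0027·111.32)² + (-0.0300·68.44)²) = √(0.090339 + 4.215630) = 2.0751 km
11: √((-0.0250·111.32)² + (0.0466·68.44)²) = √(7.745089 + 10.171660) = 4.2328 km
12: √((0.0554·111.32)² + (0.0308·68.44)²) = √(38.033468 + 4.443462) = 6.5174 km
Minimum: 10 at 2.0751 km.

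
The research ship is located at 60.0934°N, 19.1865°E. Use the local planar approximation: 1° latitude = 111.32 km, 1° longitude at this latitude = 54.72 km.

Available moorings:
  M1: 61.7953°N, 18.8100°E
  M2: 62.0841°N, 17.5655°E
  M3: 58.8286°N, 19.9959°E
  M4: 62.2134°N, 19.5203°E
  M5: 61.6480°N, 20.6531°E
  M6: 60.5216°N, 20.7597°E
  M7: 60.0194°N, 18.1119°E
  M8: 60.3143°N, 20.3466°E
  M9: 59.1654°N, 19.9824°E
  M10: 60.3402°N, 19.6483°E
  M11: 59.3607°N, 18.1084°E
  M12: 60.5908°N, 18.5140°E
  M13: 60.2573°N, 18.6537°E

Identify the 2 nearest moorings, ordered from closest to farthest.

Distances from 60.0934°N, 19.1865°E:
M1: 190.5724 km
M2: 238.6976 km
M3: 147.5994 km
M4: 236.7042 km
M5: 190.7604 km
M6: 98.4016 km
M7: 59.3763 km
M8: 68.0771 km
M9: 112.1100 km
M10: 37.3278 km
M11: 100.6626 km
M12: 66.4837 km
M13: 34.3933 km
Sorted: M13 (34.3933 km) < M10 (37.3278 km) < M7 (59.3763 km) < M12 (66.4837 km) < …

M13, M10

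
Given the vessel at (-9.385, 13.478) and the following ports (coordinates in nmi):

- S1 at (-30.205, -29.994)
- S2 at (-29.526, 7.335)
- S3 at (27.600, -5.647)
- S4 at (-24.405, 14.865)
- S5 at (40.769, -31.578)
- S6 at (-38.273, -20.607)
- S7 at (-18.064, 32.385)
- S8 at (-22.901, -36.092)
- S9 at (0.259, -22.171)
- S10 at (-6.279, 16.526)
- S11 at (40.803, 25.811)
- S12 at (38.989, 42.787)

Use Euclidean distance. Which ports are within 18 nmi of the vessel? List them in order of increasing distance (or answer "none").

S10, S4

Distances from (-9.385, 13.478):
S1: √((-20.820)² + (-43.472)²) = √(433.47240 + 1889.81478) = 48.200 nmi
S2: √((-20.141)² + (-6.143)²) = √(405.65988 + 37.73645) = 21.057 nmi
S3: √((36.985)² + (-19.125)²) = √(1367.89022 + 365.76562) = 41.637 nmi
S4: √((-15.020)² + (1.387)²) = √(225.60040 + 1.92377) = 15.084 nmi
S5: √((50.154)² + (-45.056)²) = √(2515.42372 + 2030.04314) = 67.420 nmi
S6: √((-28.888)² + (-34.085)²) = √(834.51654 + 1161.78723) = 44.680 nmi
S7: √((-8.679)² + (18.907)²) = √(75.32504 + 357.47465) = 20.804 nmi
S8: √((-13.516)² + (-49.570)²) = √(182.68226 + 2457.18490) = 51.380 nmi
S9: √((9.644)² + (-35.649)²) = √(93.00674 + 1270.85120) = 36.930 nmi
S10: √((3.106)² + (3.048)²) = √(9.64724 + 9.29030) = 4.352 nmi
S11: √((50.188)² + (12.333)²) = √(2518.83534 + 152.10289) = 51.681 nmi
S12: √((48.374)² + (29.309)²) = √(2340.04388 + 859.01748) = 56.560 nmi
Threshold 18 nmi: S10 (4.352 nmi), S4 (15.084 nmi) are within range.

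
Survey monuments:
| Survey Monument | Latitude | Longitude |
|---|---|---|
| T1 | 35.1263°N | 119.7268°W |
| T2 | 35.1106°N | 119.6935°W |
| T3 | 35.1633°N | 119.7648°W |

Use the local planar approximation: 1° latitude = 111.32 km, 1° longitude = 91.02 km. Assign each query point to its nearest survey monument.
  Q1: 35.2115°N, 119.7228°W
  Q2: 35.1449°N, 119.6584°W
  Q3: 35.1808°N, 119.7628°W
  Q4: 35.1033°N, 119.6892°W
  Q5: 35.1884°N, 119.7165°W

Q1→T3; Q2→T2; Q3→T3; Q4→T2; Q5→T3

Q1 at 35.2115°N, 119.7228°W:
  T1: √((-0.0852·111.32)² + (-0.0040·91.02)²) = √(89.955057 + 0.132554) = 9.4914 km
  T2: √((-0.1009·111.32)² + (0.0293·91.02)²) = √(126.162047 + 7.112281) = 11.5445 km
  T3: √((-0.0482·111.32)² + (-0.0420·91.02)²) = √(28.789921 + 14.614106) = 6.5882 km
  → nearest: T3 (6.5882 km)
Q2 at 35.1449°N, 119.6584°W:
  T1: √((-0.0186·111.32)² + (-0.0684·91.02)²) = √(4.287186 + 38.760187) = 6.5610 km
  T2: √((-0.0343·111.32)² + (-0.0351·91.02)²) = √(14.579232 + 10.206760) = 4.9786 km
  T3: √((0.0184·111.32)² + (-0.1064·91.02)²) = √(4.195484 + 93.790083) = 9.8988 km
  → nearest: T2 (4.9786 km)
Q3 at 35.1808°N, 119.7628°W:
  T1: √((-0.0545·111.32)² + (0.0360·91.02)²) = √(36.807761 + 10.736894) = 6.8953 km
  T2: √((-0.0702·111.32)² + (0.0693·91.02)²) = √(61.068973 + 39.786903) = 10.0427 km
  T3: √((-0.0175·111.32)² + (-0.0020·91.02)²) = √(3.795094 + 0.033139) = 1.9566 km
  → nearest: T3 (1.9566 km)
Q4 at 35.1033°N, 119.6892°W:
  T1: √((0.0230·111.32)² + (-0.0376·91.02)²) = √(6.555443 + 11.712493) = 4.2741 km
  T2: √((0.0073·111.32)² + (-0.0043·91.02)²) = √(0.660377 + 0.153183) = 0.9020 km
  T3: √((0.0600·111.32)² + (-0.0756·91.02)²) = √(44.611713 + 47.349702) = 9.5897 km
  → nearest: T2 (0.9020 km)
Q5 at 35.1884°N, 119.7165°W:
  T1: √((-0.0621·111.32)² + (-0.0103·91.02)²) = √(47.789182 + 0.878918) = 6.9763 km
  T2: √((-0.0778·111.32)² + (0.0230·91.02)²) = √(75.007655 + 4.382575) = 8.9101 km
  T3: √((-0.0251·111.32)² + (-0.0483·91.02)²) = √(7.807174 + 19.327155) = 5.2091 km
  → nearest: T3 (5.2091 km)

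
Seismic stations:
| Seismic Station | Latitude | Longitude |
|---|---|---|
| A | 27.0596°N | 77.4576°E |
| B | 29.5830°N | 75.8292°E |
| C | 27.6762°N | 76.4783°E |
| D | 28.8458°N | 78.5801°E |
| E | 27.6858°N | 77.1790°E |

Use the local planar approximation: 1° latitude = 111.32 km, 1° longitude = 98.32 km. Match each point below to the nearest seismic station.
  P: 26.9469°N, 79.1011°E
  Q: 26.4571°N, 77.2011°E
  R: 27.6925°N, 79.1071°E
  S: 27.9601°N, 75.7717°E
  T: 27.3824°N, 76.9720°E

P→A; Q→A; R→D; S→C; T→E

P at 26.9469°N, 79.1011°E:
  A: 162.0752 km
  B: 435.4306 km
  C: 270.3515 km
  D: 217.5036 km
  E: 206.1057 km
  → nearest: A (162.0752 km)
Q at 26.4571°N, 77.2011°E:
  A: 71.6549 km
  B: 373.2034 km
  C: 153.1914 km
  D: 298.4812 km
  E: 136.7961 km
  → nearest: A (71.6549 km)
R at 27.6925°N, 79.1071°E:
  A: 176.8214 km
  B: 384.9101 km
  C: 258.4700 km
  D: 138.4469 km
  E: 189.5723 km
  → nearest: D (138.4469 km)
S at 27.9601°N, 75.7717°E:
  A: 193.7122 km
  B: 180.7497 km
  C: 76.3235 km
  D: 293.1970 km
  E: 141.6950 km
  → nearest: C (76.3235 km)
T at 27.3824°N, 76.9720°E:
  A: 59.7559 km
  B: 269.5097 km
  C: 58.5308 km
  D: 227.0166 km
  E: 39.4326 km
  → nearest: E (39.4326 km)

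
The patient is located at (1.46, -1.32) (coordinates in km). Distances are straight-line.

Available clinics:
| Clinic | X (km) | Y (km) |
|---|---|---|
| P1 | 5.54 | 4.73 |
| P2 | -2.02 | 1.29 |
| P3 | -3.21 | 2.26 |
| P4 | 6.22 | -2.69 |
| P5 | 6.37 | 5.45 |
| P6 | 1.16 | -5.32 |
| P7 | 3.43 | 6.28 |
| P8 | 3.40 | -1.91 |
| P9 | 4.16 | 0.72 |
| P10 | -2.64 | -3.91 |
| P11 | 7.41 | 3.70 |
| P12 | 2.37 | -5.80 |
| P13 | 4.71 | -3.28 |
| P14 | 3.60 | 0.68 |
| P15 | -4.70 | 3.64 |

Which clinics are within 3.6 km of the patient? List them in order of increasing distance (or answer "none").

Distances from (1.46, -1.32):
P1: √((4.08)² + (6.05)²) = √(16.6464 + 36.6025) = 7.30 km
P2: √((-3.48)² + (2.61)²) = √(12.1104 + 6.8121) = 4.35 km
P3: √((-4.67)² + (3.58)²) = √(21.8089 + 12.8164) = 5.88 km
P4: √((4.76)² + (-1.37)²) = √(22.6576 + 1.8769) = 4.95 km
P5: √((4.91)² + (6.77)²) = √(24.1081 + 45.8329) = 8.36 km
P6: √((-0.30)² + (-4.00)²) = √(0.0900 + 16.0000) = 4.01 km
P7: √((1.97)² + (7.60)²) = √(3.8809 + 57.7600) = 7.85 km
P8: √((1.94)² + (-0.59)²) = √(3.7636 + 0.3481) = 2.03 km
P9: √((2.70)² + (2.04)²) = √(7.2900 + 4.1616) = 3.38 km
P10: √((-4.10)² + (-2.59)²) = √(16.8100 + 6.7081) = 4.85 km
P11: √((5.95)² + (5.02)²) = √(35.4025 + 25.2004) = 7.78 km
P12: √((0.91)² + (-4.48)²) = √(0.8281 + 20.0704) = 4.57 km
P13: √((3.25)² + (-1.96)²) = √(10.5625 + 3.8416) = 3.80 km
P14: √((2.14)² + (2.00)²) = √(4.5796 + 4.0000) = 2.93 km
P15: √((-6.16)² + (4.96)²) = √(37.9456 + 24.6016) = 7.91 km
Threshold 3.6 km: P8 (2.03 km), P14 (2.93 km), P9 (3.38 km) are within range.

P8, P14, P9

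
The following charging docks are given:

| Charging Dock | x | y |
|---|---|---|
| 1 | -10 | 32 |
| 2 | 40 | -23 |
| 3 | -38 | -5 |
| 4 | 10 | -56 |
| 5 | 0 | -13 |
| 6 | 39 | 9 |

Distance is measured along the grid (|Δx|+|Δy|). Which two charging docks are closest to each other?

2 and 6

Pairwise distances:
1–2: 105
1–3: 65
1–4: 108
1–5: 55
1–6: 72
2–3: 96
2–4: 63
2–5: 50
2–6: 33
3–4: 99
3–5: 46
3–6: 91
4–5: 53
4–6: 94
5–6: 61
Closest pair: 2–6 at 33.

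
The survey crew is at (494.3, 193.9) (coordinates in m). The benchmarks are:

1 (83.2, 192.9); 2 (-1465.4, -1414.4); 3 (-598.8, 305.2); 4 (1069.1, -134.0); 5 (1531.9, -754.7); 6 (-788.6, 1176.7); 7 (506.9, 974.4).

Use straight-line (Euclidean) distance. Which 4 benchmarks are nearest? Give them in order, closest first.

Distances from (494.3, 193.9):
1: √((-411.1)² + (-1.0)²) = √(169003.210 + 1.000) = 411.1 m
2: √((-1959.7)² + (-1608.3)²) = √(3840424.090 + 2586628.890) = 2535.2 m
3: √((-1093.1)² + (111.3)²) = √(1194867.610 + 12387.690) = 1098.8 m
4: √((574.8)² + (-327.9)²) = √(330395.040 + 107518.410) = 661.8 m
5: √((1037.6)² + (-948.6)²) = √(1076613.760 + 899841.960) = 1405.9 m
6: √((-1282.9)² + (982.8)²) = √(1645832.410 + 965895.840) = 1616.1 m
7: √((12.6)² + (780.5)²) = √(158.760 + 609180.250) = 780.6 m
Sorted: 1 (411.1 m) < 4 (661.8 m) < 7 (780.6 m) < 3 (1098.8 m) < 5 (1405.9 m) < 6 (1616.1 m) < …

1, 4, 7, 3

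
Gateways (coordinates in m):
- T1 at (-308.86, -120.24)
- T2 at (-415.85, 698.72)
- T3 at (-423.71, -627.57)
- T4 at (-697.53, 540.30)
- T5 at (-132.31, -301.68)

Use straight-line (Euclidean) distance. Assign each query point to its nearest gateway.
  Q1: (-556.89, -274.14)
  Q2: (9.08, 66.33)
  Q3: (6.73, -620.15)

Q1 at (-556.89, -274.14):
  T1: 291.90 m
  T2: 983.03 m
  T3: 377.69 m
  T4: 826.49 m
  T5: 425.47 m
  → nearest: T1 (291.90 m)
Q2 at (9.08, 66.33):
  T1: 368.64 m
  T2: 761.89 m
  T3: 817.80 m
  T4: 850.85 m
  T5: 394.24 m
  → nearest: T1 (368.64 m)
Q3 at (6.73, -620.15):
  T1: 591.19 m
  T2: 1384.92 m
  T3: 430.50 m
  T4: 1357.43 m
  T5: 347.50 m
  → nearest: T5 (347.50 m)

Q1→T1; Q2→T1; Q3→T5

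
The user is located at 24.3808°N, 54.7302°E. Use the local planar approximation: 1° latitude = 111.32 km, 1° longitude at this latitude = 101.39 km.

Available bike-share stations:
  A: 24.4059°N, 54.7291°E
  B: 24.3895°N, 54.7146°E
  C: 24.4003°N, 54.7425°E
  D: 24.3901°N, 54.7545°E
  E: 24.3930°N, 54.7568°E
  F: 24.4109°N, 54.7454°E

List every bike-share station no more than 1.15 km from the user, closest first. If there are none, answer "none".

none

Distances from 24.3808°N, 54.7302°E:
A: √((0.0251·111.32)² + (-0.0011·101.39)²) = √(7.807174 + 0.012439) = 2.7964 km
B: √((0.0087·111.32)² + (-0.0156·101.39)²) = √(0.937961 + 2.501724) = 1.8546 km
C: √((0.0195·111.32)² + (0.0123·101.39)²) = √(4.712112 + 1.555251) = 2.5035 km
D: √((0.0093·111.32)² + (0.0243·101.39)²) = √(1.071796 + 6.070197) = 2.6725 km
E: √((0.0122·111.32)² + (0.0266·101.39)²) = √(1.844446 + 7.273669) = 3.0196 km
F: √((0.0301·111.32)² + (0.0152·101.39)²) = √(11.227405 + 2.375076) = 3.6882 km
Threshold 1.15 km: none within range.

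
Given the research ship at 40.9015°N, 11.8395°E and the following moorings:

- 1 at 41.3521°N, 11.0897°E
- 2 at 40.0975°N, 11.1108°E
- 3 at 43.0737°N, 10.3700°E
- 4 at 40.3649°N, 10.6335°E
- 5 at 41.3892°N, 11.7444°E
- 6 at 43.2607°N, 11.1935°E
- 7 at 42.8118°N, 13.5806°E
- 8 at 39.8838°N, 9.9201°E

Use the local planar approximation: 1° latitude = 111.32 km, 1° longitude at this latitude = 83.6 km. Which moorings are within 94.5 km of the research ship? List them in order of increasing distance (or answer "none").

Distances from 40.9015°N, 11.8395°E:
1: √((0.4506·111.32)² + (-0.7498·83.6)²) = √(2516.105054 + 3929.193592) = 80.2826 km
2: √((-0.8040·111.32)² + (-0.7287·83.6)²) = √(8010.479122 + 3711.163549) = 108.2665 km
3: √((2.1722·111.32)² + (-1.4695·83.6)²) = √(58471.739501 + 15092.171640) = 271.2267 km
4: √((-0.5366·111.32)² + (-1.2060·83.6)²) = √(3568.188030 + 10164.995027) = 117.1887 km
5: √((0.4877·111.32)² + (-0.0951·83.6)²) = √(2947.487056 + 63.208224) = 54.8698 km
6: √((2.3592·111.32)² + (-0.6460·83.6)²) = √(68972.491512 + 2916.604831) = 268.1214 km
7: √((1.9103·111.32)² + (1.7411·83.6)²) = √(45221.977200 + 21186.537492) = 257.6985 km
8: √((-1.0177·111.32)² + (-1.9194·83.6)²) = √(12834.706575 + 25748.002096) = 196.4248 km
Threshold 94.5 km: 5 (54.8698 km), 1 (80.2826 km) are within range.

5, 1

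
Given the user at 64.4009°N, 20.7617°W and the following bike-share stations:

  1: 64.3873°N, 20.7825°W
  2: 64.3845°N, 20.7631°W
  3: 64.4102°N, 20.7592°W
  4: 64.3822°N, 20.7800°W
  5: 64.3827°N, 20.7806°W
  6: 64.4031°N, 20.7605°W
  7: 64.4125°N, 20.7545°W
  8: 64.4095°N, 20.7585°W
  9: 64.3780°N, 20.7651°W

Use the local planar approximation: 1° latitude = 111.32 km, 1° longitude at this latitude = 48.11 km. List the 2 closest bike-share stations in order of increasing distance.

Distances from 64.4009°N, 20.7617°W:
1: √((-0.0136·111.32)² + (-0.0208·48.11)²) = √(2.292051 + 1.001376) = 1.8148 km
2: √((-0.0164·111.32)² + (-0.0014·48.11)²) = √(3.332991 + 0.004537) = 1.8269 km
3: √((0.0093·111.32)² + (0.0025·48.11)²) = √(1.071796 + 0.014466) = 1.0422 km
4: √((-0.0187·111.32)² + (-0.0183·48.11)²) = √(4.333408 + 0.775127) = 2.2602 km
5: √((-0.0182·111.32)² + (-0.0189·48.11)²) = √(4.104773 + 0.826788) = 2.2207 km
6: √((0.0022·111.32)² + (0.0012·48.11)²) = √(0.059978 + 0.003333) = 0.2516 km
7: √((0.0116·111.32)² + (0.0072·48.11)²) = √(1.667487 + 0.119987) = 1.3370 km
8: √((0.0086·111.32)² + (0.0032·48.11)²) = √(0.916523 + 0.023701) = 0.9697 km
9: √((-0.0229·111.32)² + (-0.0034·48.11)²) = √(6.498563 + 0.026756) = 2.5545 km
Sorted: 6 (0.2516 km) < 8 (0.9697 km) < 3 (1.0422 km) < 7 (1.3370 km) < …

6, 8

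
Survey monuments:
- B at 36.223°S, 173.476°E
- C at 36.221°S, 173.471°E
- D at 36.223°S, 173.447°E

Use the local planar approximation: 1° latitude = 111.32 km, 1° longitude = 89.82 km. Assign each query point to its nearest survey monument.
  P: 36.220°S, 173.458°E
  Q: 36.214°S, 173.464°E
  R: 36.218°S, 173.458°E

P→D; Q→C; R→D

P at 36.220°S, 173.458°E:
  B: √((-0.003·111.32)² + (0.018·89.82)²) = √(0.11153 + 2.61391) = 1.651 km
  C: √((-0.001·111.32)² + (0.013·89.82)²) = √(0.01239 + 1.36343) = 1.173 km
  D: √((-0.003·111.32)² + (-0.011·89.82)²) = √(0.11153 + 0.97618) = 1.043 km
  → nearest: D (1.043 km)
Q at 36.214°S, 173.464°E:
  B: √((-0.009·111.32)² + (0.012·89.82)²) = √(1.00376 + 1.16174) = 1.472 km
  C: √((-0.007·111.32)² + (0.007·89.82)²) = √(0.60721 + 0.39531) = 1.001 km
  D: √((-0.009·111.32)² + (-0.017·89.82)²) = √(1.00376 + 2.33155) = 1.826 km
  → nearest: C (1.001 km)
R at 36.218°S, 173.458°E:
  B: √((-0.005·111.32)² + (0.018·89.82)²) = √(0.30980 + 2.61391) = 1.710 km
  C: √((-0.003·111.32)² + (0.013·89.82)²) = √(0.11153 + 1.36343) = 1.214 km
  D: √((-0.005·111.32)² + (-0.011·89.82)²) = √(0.30980 + 0.97618) = 1.134 km
  → nearest: D (1.134 km)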